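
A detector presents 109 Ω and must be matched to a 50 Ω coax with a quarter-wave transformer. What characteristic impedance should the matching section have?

Z_qwt ≈ 73.8 Ω

Z_qwt = √(Z_0·R_L) = √(50 × 109) = √5450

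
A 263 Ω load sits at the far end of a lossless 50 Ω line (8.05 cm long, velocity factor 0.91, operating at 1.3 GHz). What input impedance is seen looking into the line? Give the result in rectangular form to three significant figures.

Z_in ≈ 20.3 + j51.2 Ω

λ = v/f = 0.91·c / 1.3 GHz = 0.21 m
βl = 2π·l/λ = 2π × 0.383 = 138°
tan(βl) = tan(138°) = -0.9
Z_in = Z_0·(Z_L + jZ_0·tanβl)/(Z_0 + jZ_L·tanβl)
     = 50·(263 − j45)/(50 − j237)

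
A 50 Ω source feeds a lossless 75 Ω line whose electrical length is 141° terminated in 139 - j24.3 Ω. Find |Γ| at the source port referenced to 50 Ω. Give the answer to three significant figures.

|Γ| ≈ 0.431

tan(βl) = -0.81
Z_in = Z_0·(Z_L + jZ_0·tanβl)/(Z_0 + jZ_L·tanβl) = 82.3 + j52.2 Ω
Γ_s = (Z_in − Z_s)/(Z_in + Z_s) = (32.3 + j52.2)/(132 + j52.2), |Γ_s| = 0.431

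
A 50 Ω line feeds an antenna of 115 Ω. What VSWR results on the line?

Γ = (115 − 50)/(115 + 50) = 0.394
VSWR = (1 + 0.394)/(1 − 0.394)

VSWR ≈ 2.3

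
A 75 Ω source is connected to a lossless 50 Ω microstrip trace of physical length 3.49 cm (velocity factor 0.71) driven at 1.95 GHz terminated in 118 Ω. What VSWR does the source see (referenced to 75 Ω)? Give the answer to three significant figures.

λ = v/f = 0.71·c / 1.95 GHz = 0.109 m
βl = 2π·l/λ = 2π × 0.32 = 115°
tan(βl) = -2.14
Z_in = Z_0·(Z_L + jZ_0·tanβl)/(Z_0 + jZ_L·tanβl) = 24.8 + j18.4 Ω
Γ_s = (Z_in − Z_s)/(Z_in + Z_s) = (-50.2 + j18.4)/(99.8 + j18.4), |Γ_s| = 0.526
VSWR = (1 + |Γ_s|)/(1 − |Γ_s|)

VSWR ≈ 3.22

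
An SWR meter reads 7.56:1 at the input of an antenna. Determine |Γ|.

|Γ| = (S − 1)/(S + 1) = (7.56 − 1)/(7.56 + 1) = 6.56/8.56

|Γ| ≈ 0.766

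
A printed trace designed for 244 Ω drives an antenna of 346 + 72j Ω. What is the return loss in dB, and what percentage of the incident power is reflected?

RL ≈ 13.6 dB; 4.41% of incident power reflected

Γ = (102 + j72)/(590 + j72), |Γ| = 0.21
RL = −20·log₁₀(0.21) = 13.6 dB
P_refl/P_inc = |Γ|² = 0.0441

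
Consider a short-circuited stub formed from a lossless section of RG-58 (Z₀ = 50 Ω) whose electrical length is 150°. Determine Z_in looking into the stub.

Z_in ≈ −j28.9 Ω

tan(βl) = -0.577
For a short-circuited stub, Z_in = jZ_0·tan(βl)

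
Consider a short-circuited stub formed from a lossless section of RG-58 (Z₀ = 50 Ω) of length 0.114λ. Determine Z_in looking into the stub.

Z_in ≈ +j43.5 Ω

βl = 2π × 0.114 = 41°
tan(βl) = 0.871
For a short-circuited stub, Z_in = jZ_0·tan(βl)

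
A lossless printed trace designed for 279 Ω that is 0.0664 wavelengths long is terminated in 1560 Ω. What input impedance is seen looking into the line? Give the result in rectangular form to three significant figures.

Z_in ≈ 261 − j524 Ω

βl = 2π × 0.0664 = 23.9°
tan(βl) = tan(23.9°) = 0.443
Z_in = Z_0·(Z_L + jZ_0·tanβl)/(Z_0 + jZ_L·tanβl)
     = 279·(1560 + j124)/(279 + j691)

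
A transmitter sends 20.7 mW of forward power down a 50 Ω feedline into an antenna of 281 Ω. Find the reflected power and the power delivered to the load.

P_reflected ≈ 10.1 mW; P_delivered ≈ 10.6 mW

Γ = (281 − 50)/(281 + 50) = 0.698
|Γ|² = 0.487
P_refl = |Γ|²·P_inc = 10.1 mW, P_del = (1 − |Γ|²)·P_inc = 10.6 mW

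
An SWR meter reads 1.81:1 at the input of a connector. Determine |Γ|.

|Γ| ≈ 0.288

|Γ| = (S − 1)/(S + 1) = (1.81 − 1)/(1.81 + 1) = 0.81/2.81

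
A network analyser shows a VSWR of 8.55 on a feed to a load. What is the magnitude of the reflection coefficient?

|Γ| ≈ 0.791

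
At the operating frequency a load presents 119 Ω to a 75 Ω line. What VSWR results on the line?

Γ = (119 − 75)/(119 + 75) = 0.227
VSWR = (1 + 0.227)/(1 − 0.227)

VSWR ≈ 1.59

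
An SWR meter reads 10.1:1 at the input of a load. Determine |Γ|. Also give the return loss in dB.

|Γ| ≈ 0.82; return loss ≈ 1.73 dB

|Γ| = (S − 1)/(S + 1) = (10.1 − 1)/(10.1 + 1) = 9.1/11.1
RL = −20·log₁₀|Γ| = −20·log₁₀(0.82)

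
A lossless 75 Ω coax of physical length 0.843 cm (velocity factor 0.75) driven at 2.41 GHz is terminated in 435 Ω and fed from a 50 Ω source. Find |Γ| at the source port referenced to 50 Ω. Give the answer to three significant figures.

λ = v/f = 0.75·c / 2.41 GHz = 0.0934 m
βl = 2π·l/λ = 2π × 0.0903 = 32.5°
tan(βl) = 0.637
Z_in = Z_0·(Z_L + jZ_0·tanβl)/(Z_0 + jZ_L·tanβl) = 41.7 − j106 Ω
Γ_s = (Z_in − Z_s)/(Z_in + Z_s) = (-8.28 − j106)/(91.7 − j106), |Γ_s| = 0.76

|Γ| ≈ 0.76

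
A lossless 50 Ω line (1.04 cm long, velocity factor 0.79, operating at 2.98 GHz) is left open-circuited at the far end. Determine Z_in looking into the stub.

Z_in ≈ −j46.5 Ω

λ = v/f = 0.79·c / 2.98 GHz = 0.0795 m
βl = 2π·l/λ = 2π × 0.131 = 47.1°
tan(βl) = 1.08
For an open-circuited stub, Z_in = −jZ_0·cot(βl) = −jZ_0/tan(βl)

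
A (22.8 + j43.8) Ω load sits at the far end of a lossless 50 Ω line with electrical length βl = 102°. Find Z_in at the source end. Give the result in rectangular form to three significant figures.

Z_in ≈ 17.1 − j30.2 Ω

tan(βl) = tan(102°) = -4.7
Z_in = Z_0·(Z_L + jZ_0·tanβl)/(Z_0 + jZ_L·tanβl)
     = 50·(22.8 − j191)/(256 − j107)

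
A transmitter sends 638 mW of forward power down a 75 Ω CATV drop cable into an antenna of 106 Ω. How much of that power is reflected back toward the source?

Γ = (106 − 75)/(106 + 75) = 0.171
|Γ|² = 0.0293
P_refl = |Γ|²·P_inc = 18.7 mW, P_del = (1 − |Γ|²)·P_inc = 619 mW

P_reflected ≈ 18.7 mW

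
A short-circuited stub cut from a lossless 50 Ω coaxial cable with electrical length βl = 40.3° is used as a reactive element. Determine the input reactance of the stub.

tan(βl) = 0.848
For a short-circuited stub, Z_in = jZ_0·tan(βl)

X_in ≈ 42.4 Ω (inductive)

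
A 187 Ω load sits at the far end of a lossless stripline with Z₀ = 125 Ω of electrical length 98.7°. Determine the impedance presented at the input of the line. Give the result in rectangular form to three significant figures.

Z_in ≈ 84.6 + j10.5 Ω

tan(βl) = tan(98.7°) = -6.54
Z_in = Z_0·(Z_L + jZ_0·tanβl)/(Z_0 + jZ_L·tanβl)
     = 125·(187 − j817)/(125 − j1220)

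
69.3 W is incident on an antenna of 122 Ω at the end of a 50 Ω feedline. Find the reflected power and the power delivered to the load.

Γ = (122 − 50)/(122 + 50) = 0.419
|Γ|² = 0.175
P_refl = |Γ|²·P_inc = 12.1 W, P_del = (1 − |Γ|²)·P_inc = 57.2 W

P_reflected ≈ 12.1 W; P_delivered ≈ 57.2 W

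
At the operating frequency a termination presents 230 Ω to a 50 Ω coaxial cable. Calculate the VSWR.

VSWR ≈ 4.6

Γ = (230 − 50)/(230 + 50) = 0.643
VSWR = (1 + 0.643)/(1 − 0.643)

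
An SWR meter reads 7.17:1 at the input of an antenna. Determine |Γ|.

|Γ| ≈ 0.755

|Γ| = (S − 1)/(S + 1) = (7.17 − 1)/(7.17 + 1) = 6.17/8.17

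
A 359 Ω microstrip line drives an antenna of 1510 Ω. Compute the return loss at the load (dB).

RL ≈ 4.21 dB

Γ = (1510 − 359)/(1510 + 359) = 0.616
RL = −20·log₁₀|Γ| = −20·log₁₀(0.616)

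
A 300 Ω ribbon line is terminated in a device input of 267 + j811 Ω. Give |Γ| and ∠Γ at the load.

Γ = (Z_L − Z_0)/(Z_L + Z_0) = (-33 + j811)/(567 + j811)
|Γ| = 812/990 = 0.82

Γ ≈ 0.82 ∠ 37.3°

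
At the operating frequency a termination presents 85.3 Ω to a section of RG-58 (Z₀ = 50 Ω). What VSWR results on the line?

VSWR ≈ 1.71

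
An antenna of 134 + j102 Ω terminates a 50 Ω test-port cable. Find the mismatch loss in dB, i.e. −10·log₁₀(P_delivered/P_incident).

Γ = (84 + j102)/(184 + j102), |Γ| = 0.628
|Γ|² = 0.394, so P_del/P_inc = 1 − |Γ|² = 0.606
ML = −10·log₁₀(1 − |Γ|²)

mismatch loss ≈ 2.18 dB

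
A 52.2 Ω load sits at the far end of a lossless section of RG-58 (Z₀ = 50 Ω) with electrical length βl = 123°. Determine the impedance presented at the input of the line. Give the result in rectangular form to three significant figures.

tan(βl) = tan(123°) = -1.54
Z_in = Z_0·(Z_L + jZ_0·tanβl)/(Z_0 + jZ_L·tanβl)
     = 50·(52.2 − j77)/(50 − j80.4)

Z_in ≈ 49.1 + j1.93 Ω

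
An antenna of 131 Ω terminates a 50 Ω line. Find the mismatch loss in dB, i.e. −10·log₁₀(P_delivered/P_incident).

Γ = (131 − 50)/(131 + 50) = 0.448
|Γ|² = 0.2, so P_del/P_inc = 1 − |Γ|² = 0.8
ML = −10·log₁₀(1 − |Γ|²)

mismatch loss ≈ 0.971 dB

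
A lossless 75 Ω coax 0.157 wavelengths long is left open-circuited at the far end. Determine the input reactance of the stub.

X_in ≈ -49.6 Ω (capacitive)

βl = 2π × 0.157 = 56.5°
tan(βl) = 1.51
For an open-circuited stub, Z_in = −jZ_0·cot(βl) = −jZ_0/tan(βl)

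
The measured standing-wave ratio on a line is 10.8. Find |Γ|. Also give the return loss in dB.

|Γ| ≈ 0.831; return loss ≈ 1.61 dB

|Γ| = (S − 1)/(S + 1) = (10.8 − 1)/(10.8 + 1) = 9.8/11.8
RL = −20·log₁₀|Γ| = −20·log₁₀(0.831)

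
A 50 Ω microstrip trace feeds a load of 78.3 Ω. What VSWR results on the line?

For a purely resistive load, VSWR = R_L/Z_0 or Z_0/R_L (whichever > 1) = 78.3/50

VSWR ≈ 1.57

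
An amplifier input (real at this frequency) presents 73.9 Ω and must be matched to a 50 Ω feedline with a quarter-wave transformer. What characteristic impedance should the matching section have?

Z_qwt ≈ 60.8 Ω

Z_qwt = √(Z_0·R_L) = √(50 × 73.9) = √3695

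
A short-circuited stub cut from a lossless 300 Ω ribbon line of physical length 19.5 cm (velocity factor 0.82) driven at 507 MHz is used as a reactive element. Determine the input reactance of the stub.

X_in ≈ -213 Ω (capacitive)

λ = v/f = 0.82·c / 507 MHz = 0.485 m
βl = 2π·l/λ = 2π × 0.402 = 145°
tan(βl) = -0.709
For a short-circuited stub, Z_in = jZ_0·tan(βl)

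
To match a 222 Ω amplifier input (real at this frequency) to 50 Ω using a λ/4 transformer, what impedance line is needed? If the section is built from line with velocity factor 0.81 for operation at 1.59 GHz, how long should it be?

Z_qwt ≈ 105 Ω; length ≈ 3.82 cm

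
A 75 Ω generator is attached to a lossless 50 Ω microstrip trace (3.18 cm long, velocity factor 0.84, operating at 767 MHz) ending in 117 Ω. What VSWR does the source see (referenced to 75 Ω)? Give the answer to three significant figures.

λ = v/f = 0.84·c / 767 MHz = 0.329 m
βl = 2π·l/λ = 2π × 0.0968 = 34.8°
tan(βl) = 0.696
Z_in = Z_0·(Z_L + jZ_0·tanβl)/(Z_0 + jZ_L·tanβl) = 47.5 − j42.6 Ω
Γ_s = (Z_in − Z_s)/(Z_in + Z_s) = (-27.5 − j42.6)/(123 − j42.6), |Γ_s| = 0.391
VSWR = (1 + |Γ_s|)/(1 − |Γ_s|)

VSWR ≈ 2.28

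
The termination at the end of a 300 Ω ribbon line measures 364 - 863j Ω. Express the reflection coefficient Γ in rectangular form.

Γ ≈ 0.664 − j0.437

Γ = (Z_L − Z_0)/(Z_L + Z_0) = (64 − j863)/(664 − j863)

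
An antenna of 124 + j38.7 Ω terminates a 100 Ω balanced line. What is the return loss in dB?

Γ = (24 + j38.7)/(224 + j38.7), |Γ| = 0.2
RL = −20·log₁₀|Γ| = −20·log₁₀(0.2)

RL ≈ 14 dB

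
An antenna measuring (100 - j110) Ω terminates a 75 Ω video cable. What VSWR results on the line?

Γ = (Z_L − Z_0)/(Z_L + Z_0) = (25 − j110)/(175 − j110)
|Γ| = 113/207 = 0.546
VSWR = (1 + |Γ|)/(1 − |Γ|) = 1.55/0.454

VSWR ≈ 3.4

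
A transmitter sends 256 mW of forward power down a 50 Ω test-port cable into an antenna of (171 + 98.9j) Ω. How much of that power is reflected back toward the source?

|Γ| = |(121 + j98.9)/(221 + j98.9)| = 0.645
|Γ|² = 0.417
P_refl = |Γ|²·P_inc = 107 mW, P_del = (1 − |Γ|²)·P_inc = 149 mW

P_reflected ≈ 107 mW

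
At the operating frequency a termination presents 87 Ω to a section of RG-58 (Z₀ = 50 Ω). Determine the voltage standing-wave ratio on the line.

VSWR ≈ 1.74

For a purely resistive load, VSWR = R_L/Z_0 or Z_0/R_L (whichever > 1) = 87/50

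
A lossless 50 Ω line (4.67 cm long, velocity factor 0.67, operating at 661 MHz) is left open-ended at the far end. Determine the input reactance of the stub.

λ = v/f = 0.67·c / 661 MHz = 0.304 m
βl = 2π·l/λ = 2π × 0.154 = 55.3°
tan(βl) = 1.44
For an open-ended stub, Z_in = −jZ_0·cot(βl) = −jZ_0/tan(βl)

X_in ≈ -34.6 Ω (capacitive)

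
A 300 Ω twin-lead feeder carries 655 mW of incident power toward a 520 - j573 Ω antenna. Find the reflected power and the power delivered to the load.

|Γ| = |(220 − j573)/(820 − j573)| = 0.614
|Γ|² = 0.376
P_refl = |Γ|²·P_inc = 247 mW, P_del = (1 − |Γ|²)·P_inc = 408 mW

P_reflected ≈ 247 mW; P_delivered ≈ 408 mW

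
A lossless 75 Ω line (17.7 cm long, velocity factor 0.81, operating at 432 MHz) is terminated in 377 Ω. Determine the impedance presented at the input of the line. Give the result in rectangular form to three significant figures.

λ = v/f = 0.81·c / 432 MHz = 0.563 m
βl = 2π·l/λ = 2π × 0.315 = 113°
tan(βl) = tan(113°) = -2.32
Z_in = Z_0·(Z_L + jZ_0·tanβl)/(Z_0 + jZ_L·tanβl)
     = 75·(377 − j174)/(75 − j876)

Z_in ≈ 17.6 + j30.8 Ω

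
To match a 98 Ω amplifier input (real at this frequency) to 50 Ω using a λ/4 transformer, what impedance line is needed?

Z_qwt ≈ 70 Ω

Z_qwt = √(Z_0·R_L) = √(50 × 98) = √4900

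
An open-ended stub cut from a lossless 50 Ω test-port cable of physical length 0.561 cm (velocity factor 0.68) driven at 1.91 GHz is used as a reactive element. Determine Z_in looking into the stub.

Z_in ≈ −j146 Ω

λ = v/f = 0.68·c / 1.91 GHz = 0.107 m
βl = 2π·l/λ = 2π × 0.0525 = 18.9°
tan(βl) = 0.343
For an open-ended stub, Z_in = −jZ_0·cot(βl) = −jZ_0/tan(βl)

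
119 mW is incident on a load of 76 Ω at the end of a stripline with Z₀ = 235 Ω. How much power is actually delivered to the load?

Γ = (76 − 235)/(76 + 235) = -0.511
|Γ|² = 0.261
P_refl = |Γ|²·P_inc = 31.1 mW, P_del = (1 − |Γ|²)·P_inc = 87.9 mW

P_delivered ≈ 87.9 mW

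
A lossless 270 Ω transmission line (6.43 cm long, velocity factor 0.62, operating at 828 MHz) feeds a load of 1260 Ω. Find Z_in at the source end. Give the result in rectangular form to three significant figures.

Z_in ≈ 60.8 + j59.5 Ω

λ = v/f = 0.62·c / 828 MHz = 0.225 m
βl = 2π·l/λ = 2π × 0.286 = 103°
tan(βl) = tan(103°) = -4.32
Z_in = Z_0·(Z_L + jZ_0·tanβl)/(Z_0 + jZ_L·tanβl)
     = 270·(1260 − j1170)/(270 − j5440)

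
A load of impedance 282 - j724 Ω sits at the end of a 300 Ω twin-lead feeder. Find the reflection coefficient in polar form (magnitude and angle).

Γ ≈ 0.78 ∠ -40.2°

Γ = (Z_L − Z_0)/(Z_L + Z_0) = (-18 − j724)/(582 − j724)
|Γ| = 724/929 = 0.78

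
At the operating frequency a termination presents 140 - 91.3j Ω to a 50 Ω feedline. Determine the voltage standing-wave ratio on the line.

VSWR ≈ 4.1

Γ = (Z_L − Z_0)/(Z_L + Z_0) = (90 − j91.3)/(190 − j91.3)
|Γ| = 128/211 = 0.608
VSWR = (1 + |Γ|)/(1 − |Γ|) = 1.61/0.392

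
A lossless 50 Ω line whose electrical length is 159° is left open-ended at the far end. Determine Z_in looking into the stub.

Z_in ≈ +j130 Ω

tan(βl) = -0.384
For an open-ended stub, Z_in = −jZ_0·cot(βl) = −jZ_0/tan(βl)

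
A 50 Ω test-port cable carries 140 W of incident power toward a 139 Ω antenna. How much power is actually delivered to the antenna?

P_delivered ≈ 109 W

Γ = (139 − 50)/(139 + 50) = 0.471
|Γ|² = 0.222
P_refl = |Γ|²·P_inc = 31 W, P_del = (1 − |Γ|²)·P_inc = 109 W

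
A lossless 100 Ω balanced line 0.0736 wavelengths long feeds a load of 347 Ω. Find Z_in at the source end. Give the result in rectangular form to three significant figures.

βl = 2π × 0.0736 = 26.5°
tan(βl) = tan(26.5°) = 0.498
Z_in = Z_0·(Z_L + jZ_0·tanβl)/(Z_0 + jZ_L·tanβl)
     = 100·(347 + j49.8)/(100 + j173)

Z_in ≈ 109 − j138 Ω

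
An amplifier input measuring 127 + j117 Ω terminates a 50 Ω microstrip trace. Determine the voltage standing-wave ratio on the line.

Γ = (Z_L − Z_0)/(Z_L + Z_0) = (77 + j117)/(177 + j117)
|Γ| = 140/212 = 0.66
VSWR = (1 + |Γ|)/(1 − |Γ|) = 1.66/0.34

VSWR ≈ 4.88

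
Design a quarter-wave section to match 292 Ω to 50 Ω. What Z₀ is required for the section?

Z_qwt ≈ 121 Ω

Z_qwt = √(Z_0·R_L) = √(50 × 292) = √14600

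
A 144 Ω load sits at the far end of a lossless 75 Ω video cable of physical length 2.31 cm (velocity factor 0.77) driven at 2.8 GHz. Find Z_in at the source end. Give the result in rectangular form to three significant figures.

λ = v/f = 0.77·c / 2.8 GHz = 0.0825 m
βl = 2π·l/λ = 2π × 0.28 = 101°
tan(βl) = tan(101°) = -5.24
Z_in = Z_0·(Z_L + jZ_0·tanβl)/(Z_0 + jZ_L·tanβl)
     = 75·(144 − j393)/(75 − j755)

Z_in ≈ 40.1 + j10.3 Ω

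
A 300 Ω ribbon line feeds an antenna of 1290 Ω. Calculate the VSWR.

VSWR ≈ 4.3

For a purely resistive load, VSWR = R_L/Z_0 or Z_0/R_L (whichever > 1) = 1290/300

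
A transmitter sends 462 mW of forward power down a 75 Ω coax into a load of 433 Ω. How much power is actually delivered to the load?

Γ = (433 − 75)/(433 + 75) = 0.705
|Γ|² = 0.497
P_refl = |Γ|²·P_inc = 229 mW, P_del = (1 − |Γ|²)·P_inc = 233 mW

P_delivered ≈ 233 mW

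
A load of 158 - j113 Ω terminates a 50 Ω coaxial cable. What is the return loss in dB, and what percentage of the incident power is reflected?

RL ≈ 3.6 dB; 43.6% of incident power reflected

Γ = (108 − j113)/(208 − j113), |Γ| = 0.66
RL = −20·log₁₀(0.66) = 3.6 dB
P_refl/P_inc = |Γ|² = 0.436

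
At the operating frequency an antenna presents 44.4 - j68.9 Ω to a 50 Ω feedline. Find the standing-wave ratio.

VSWR ≈ 3.9

Γ = (Z_L − Z_0)/(Z_L + Z_0) = (-5.6 − j68.9)/(94.4 − j68.9)
|Γ| = 69.1/117 = 0.591
VSWR = (1 + |Γ|)/(1 − |Γ|) = 1.59/0.409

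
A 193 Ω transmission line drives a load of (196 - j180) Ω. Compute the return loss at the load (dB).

RL ≈ 7.53 dB

Γ = (3 − j180)/(389 − j180), |Γ| = 0.42
RL = −20·log₁₀|Γ| = −20·log₁₀(0.42)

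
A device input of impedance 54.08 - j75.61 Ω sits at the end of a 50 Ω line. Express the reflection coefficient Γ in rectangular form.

Γ = (Z_L − Z_0)/(Z_L + Z_0) = (4.08 − j75.61)/(104.1 − j75.61)

Γ ≈ 0.371 − j0.457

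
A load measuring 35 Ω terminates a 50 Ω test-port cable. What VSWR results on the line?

Γ = (35 − 50)/(35 + 50) = -0.176
VSWR = (1 + 0.176)/(1 − 0.176)

VSWR ≈ 1.43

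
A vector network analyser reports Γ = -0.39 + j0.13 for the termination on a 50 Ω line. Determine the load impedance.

Z_L = Z_0·(1 + Γ)/(1 − Γ) = 50·(0.61 + j0.13)/(1.39 − j0.13)

Z_L ≈ 21.3 + j6.67 Ω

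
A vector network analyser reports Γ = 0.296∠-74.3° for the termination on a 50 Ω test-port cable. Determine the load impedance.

Z_L ≈ 49.2 − j30.7 Ω

Z_L = Z_0·(1 + Γ)/(1 − Γ) = 50·(1.08 − j0.285)/(0.92 + j0.285)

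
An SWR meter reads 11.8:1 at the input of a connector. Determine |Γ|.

|Γ| ≈ 0.844

|Γ| = (S − 1)/(S + 1) = (11.8 − 1)/(11.8 + 1) = 10.8/12.8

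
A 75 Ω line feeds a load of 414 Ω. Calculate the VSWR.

Γ = (414 − 75)/(414 + 75) = 0.693
VSWR = (1 + 0.693)/(1 − 0.693)

VSWR ≈ 5.52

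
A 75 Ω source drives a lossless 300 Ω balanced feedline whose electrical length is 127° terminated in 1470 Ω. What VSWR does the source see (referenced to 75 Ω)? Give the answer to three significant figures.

VSWR ≈ 8.3

tan(βl) = -1.33
Z_in = Z_0·(Z_L + jZ_0·tanβl)/(Z_0 + jZ_L·tanβl) = 93.8 + j212 Ω
Γ_s = (Z_in − Z_s)/(Z_in + Z_s) = (18.8 + j212)/(169 + j212), |Γ_s| = 0.785
VSWR = (1 + |Γ_s|)/(1 − |Γ_s|)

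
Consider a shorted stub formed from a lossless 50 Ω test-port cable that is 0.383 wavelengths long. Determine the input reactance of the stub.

X_in ≈ -45.2 Ω (capacitive)

βl = 2π × 0.383 = 138°
tan(βl) = -0.904
For a shorted stub, Z_in = jZ_0·tan(βl)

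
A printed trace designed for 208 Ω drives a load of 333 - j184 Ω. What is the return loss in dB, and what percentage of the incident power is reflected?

RL ≈ 8.19 dB; 15.2% of incident power reflected

Γ = (125 − j184)/(541 − j184), |Γ| = 0.389
RL = −20·log₁₀(0.389) = 8.19 dB
P_refl/P_inc = |Γ|² = 0.152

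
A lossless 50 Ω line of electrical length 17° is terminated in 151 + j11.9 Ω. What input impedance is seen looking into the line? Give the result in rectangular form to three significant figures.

tan(βl) = tan(17°) = 0.306
Z_in = Z_0·(Z_L + jZ_0·tanβl)/(Z_0 + jZ_L·tanβl)
     = 50·(151 + j27.2)/(46.4 + j46.2)

Z_in ≈ 96.4 − j66.7 Ω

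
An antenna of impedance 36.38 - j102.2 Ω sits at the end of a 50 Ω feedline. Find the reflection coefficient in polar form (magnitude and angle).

Γ ≈ 0.77 ∠ -47.8°

Γ = (Z_L − Z_0)/(Z_L + Z_0) = (-13.62 − j102.2)/(86.38 − j102.2)
|Γ| = 103/134 = 0.77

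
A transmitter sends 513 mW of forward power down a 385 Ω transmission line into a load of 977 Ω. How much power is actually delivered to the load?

P_delivered ≈ 416 mW

Γ = (977 − 385)/(977 + 385) = 0.435
|Γ|² = 0.189
P_refl = |Γ|²·P_inc = 96.9 mW, P_del = (1 − |Γ|²)·P_inc = 416 mW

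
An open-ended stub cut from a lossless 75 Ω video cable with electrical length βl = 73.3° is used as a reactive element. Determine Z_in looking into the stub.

tan(βl) = 3.33
For an open-ended stub, Z_in = −jZ_0·cot(βl) = −jZ_0/tan(βl)

Z_in ≈ −j22.5 Ω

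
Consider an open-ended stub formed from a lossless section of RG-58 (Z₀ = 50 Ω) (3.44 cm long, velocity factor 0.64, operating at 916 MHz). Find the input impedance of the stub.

λ = v/f = 0.64·c / 916 MHz = 0.21 m
βl = 2π·l/λ = 2π × 0.164 = 59.1°
tan(βl) = 1.67
For an open-ended stub, Z_in = −jZ_0·cot(βl) = −jZ_0/tan(βl)

Z_in ≈ −j29.9 Ω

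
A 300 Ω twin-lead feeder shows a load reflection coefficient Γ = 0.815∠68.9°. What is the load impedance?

Z_L ≈ 93.5 + j423 Ω

Z_L = Z_0·(1 + Γ)/(1 − Γ) = 300·(1.29 + j0.76)/(0.707 − j0.76)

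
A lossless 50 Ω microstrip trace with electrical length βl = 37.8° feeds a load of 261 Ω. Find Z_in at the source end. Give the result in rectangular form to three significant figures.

Z_in ≈ 24 − j58.5 Ω

tan(βl) = tan(37.8°) = 0.776
Z_in = Z_0·(Z_L + jZ_0·tanβl)/(Z_0 + jZ_L·tanβl)
     = 50·(261 + j38.8)/(50 + j202)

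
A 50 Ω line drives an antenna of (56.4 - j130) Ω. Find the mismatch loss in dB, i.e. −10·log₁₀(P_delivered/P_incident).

mismatch loss ≈ 3.98 dB

Γ = (6.4 − j130)/(106.4 − j130), |Γ| = 0.775
|Γ|² = 0.6, so P_del/P_inc = 1 − |Γ|² = 0.4
ML = −10·log₁₀(1 − |Γ|²)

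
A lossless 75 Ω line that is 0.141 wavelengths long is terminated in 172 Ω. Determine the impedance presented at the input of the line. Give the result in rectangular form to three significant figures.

Z_in ≈ 48.4 − j44 Ω

βl = 2π × 0.141 = 50.8°
tan(βl) = tan(50.8°) = 1.22
Z_in = Z_0·(Z_L + jZ_0·tanβl)/(Z_0 + jZ_L·tanβl)
     = 75·(172 + j91.8)/(75 + j211)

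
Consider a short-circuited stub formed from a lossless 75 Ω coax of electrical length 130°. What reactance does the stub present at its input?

tan(βl) = -1.19
For a short-circuited stub, Z_in = jZ_0·tan(βl)

X_in ≈ -89.4 Ω (capacitive)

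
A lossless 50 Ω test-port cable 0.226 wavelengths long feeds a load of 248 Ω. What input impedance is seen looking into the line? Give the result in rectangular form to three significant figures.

βl = 2π × 0.226 = 81.4°
tan(βl) = tan(81.4°) = 6.58
Z_in = Z_0·(Z_L + jZ_0·tanβl)/(Z_0 + jZ_L·tanβl)
     = 50·(248 + j329)/(50 + j1630)

Z_in ≈ 10.3 − j7.28 Ω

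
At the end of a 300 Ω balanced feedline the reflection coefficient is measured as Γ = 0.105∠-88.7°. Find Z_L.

Z_L ≈ 295 − j62.6 Ω

Z_L = Z_0·(1 + Γ)/(1 − Γ) = 300·(1 − j0.105)/(0.998 + j0.105)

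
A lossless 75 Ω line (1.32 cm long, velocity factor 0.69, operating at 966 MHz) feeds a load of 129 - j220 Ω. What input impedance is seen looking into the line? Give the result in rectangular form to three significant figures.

Z_in ≈ 28.3 − j95.3 Ω

λ = v/f = 0.69·c / 966 MHz = 0.214 m
βl = 2π·l/λ = 2π × 0.0616 = 22.2°
tan(βl) = tan(22.2°) = 0.408
Z_in = Z_0·(Z_L + jZ_0·tanβl)/(Z_0 + jZ_L·tanβl)
     = 75·(129 − j189)/(165 + j52.6)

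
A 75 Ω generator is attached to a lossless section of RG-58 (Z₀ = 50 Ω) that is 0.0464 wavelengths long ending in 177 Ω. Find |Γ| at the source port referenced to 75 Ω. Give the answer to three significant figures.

βl = 2π × 0.0464 = 16.7°
tan(βl) = 0.3
Z_in = Z_0·(Z_L + jZ_0·tanβl)/(Z_0 + jZ_L·tanβl) = 90.6 − j81.3 Ω
Γ_s = (Z_in − Z_s)/(Z_in + Z_s) = (15.6 − j81.3)/(166 − j81.3), |Γ_s| = 0.449

|Γ| ≈ 0.449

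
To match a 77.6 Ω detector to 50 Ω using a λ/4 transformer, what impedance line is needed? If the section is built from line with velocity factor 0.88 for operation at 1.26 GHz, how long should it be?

Z_qwt ≈ 62.3 Ω; length ≈ 5.24 cm

Z_qwt = √(Z_0·R_L) = √(50 × 77.6) = √3880
λ = 0.88·c/f = 0.21 m, so l = λ/4 = 0.0524 m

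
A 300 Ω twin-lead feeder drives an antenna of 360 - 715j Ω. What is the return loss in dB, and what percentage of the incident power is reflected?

Γ = (60 − j715)/(660 − j715), |Γ| = 0.737
RL = −20·log₁₀(0.737) = 2.65 dB
P_refl/P_inc = |Γ|² = 0.544

RL ≈ 2.65 dB; 54.4% of incident power reflected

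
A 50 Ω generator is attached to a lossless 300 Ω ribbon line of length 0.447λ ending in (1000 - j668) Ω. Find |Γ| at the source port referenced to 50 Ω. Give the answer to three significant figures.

|Γ| ≈ 0.932

βl = 2π × 0.447 = 161°
tan(βl) = -0.346
Z_in = Z_0·(Z_L + jZ_0·tanβl)/(Z_0 + jZ_L·tanβl) = 810 + j706 Ω
Γ_s = (Z_in − Z_s)/(Z_in + Z_s) = (760 + j706)/(860 + j706), |Γ_s| = 0.932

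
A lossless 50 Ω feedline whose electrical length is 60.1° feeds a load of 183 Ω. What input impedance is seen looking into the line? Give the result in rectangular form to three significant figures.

Z_in ≈ 17.7 − j26 Ω

tan(βl) = tan(60.1°) = 1.74
Z_in = Z_0·(Z_L + jZ_0·tanβl)/(Z_0 + jZ_L·tanβl)
     = 50·(183 + j87)/(50 + j318)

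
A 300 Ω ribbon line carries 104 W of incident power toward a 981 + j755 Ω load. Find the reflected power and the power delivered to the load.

|Γ| = |(681 + j755)/(1281 + j755)| = 0.684
|Γ|² = 0.468
P_refl = |Γ|²·P_inc = 48.6 W, P_del = (1 − |Γ|²)·P_inc = 55.4 W

P_reflected ≈ 48.6 W; P_delivered ≈ 55.4 W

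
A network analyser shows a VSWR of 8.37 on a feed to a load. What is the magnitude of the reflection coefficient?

|Γ| ≈ 0.787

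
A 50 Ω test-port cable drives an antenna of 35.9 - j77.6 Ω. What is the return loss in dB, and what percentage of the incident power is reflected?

RL ≈ 3.33 dB; 46.4% of incident power reflected

Γ = (-14.1 − j77.6)/(85.9 − j77.6), |Γ| = 0.681
RL = −20·log₁₀(0.681) = 3.33 dB
P_refl/P_inc = |Γ|² = 0.464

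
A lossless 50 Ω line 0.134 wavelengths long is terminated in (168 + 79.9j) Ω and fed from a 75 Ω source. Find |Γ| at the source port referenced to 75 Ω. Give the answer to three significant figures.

βl = 2π × 0.134 = 48.2°
tan(βl) = 1.12
Z_in = Z_0·(Z_L + jZ_0·tanβl)/(Z_0 + jZ_L·tanβl) = 25.6 − j50 Ω
Γ_s = (Z_in − Z_s)/(Z_in + Z_s) = (-49.4 − j50)/(101 − j50), |Γ_s| = 0.626

|Γ| ≈ 0.626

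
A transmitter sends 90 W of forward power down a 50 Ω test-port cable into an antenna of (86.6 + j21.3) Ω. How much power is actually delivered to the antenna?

|Γ| = |(36.6 + j21.3)/(136.6 + j21.3)| = 0.306
|Γ|² = 0.0938
P_refl = |Γ|²·P_inc = 8.44 W, P_del = (1 − |Γ|²)·P_inc = 81.6 W

P_delivered ≈ 81.6 W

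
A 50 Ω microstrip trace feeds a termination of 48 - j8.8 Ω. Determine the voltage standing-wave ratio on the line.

Γ = (Z_L − Z_0)/(Z_L + Z_0) = (-2 − j8.8)/(98 − j8.8)
|Γ| = 9.02/98.4 = 0.0917
VSWR = (1 + |Γ|)/(1 − |Γ|) = 1.09/0.908

VSWR ≈ 1.2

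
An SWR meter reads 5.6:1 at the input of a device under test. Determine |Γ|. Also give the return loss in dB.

|Γ| = (S − 1)/(S + 1) = (5.6 − 1)/(5.6 + 1) = 4.6/6.6
RL = −20·log₁₀|Γ| = −20·log₁₀(0.697)

|Γ| ≈ 0.697; return loss ≈ 3.14 dB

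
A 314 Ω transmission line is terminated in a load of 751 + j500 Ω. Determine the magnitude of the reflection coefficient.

Γ = (Z_L − Z_0)/(Z_L + Z_0) = (437 + j500)/(1065 + j500)
|Γ| = 664/1180

|Γ| ≈ 0.564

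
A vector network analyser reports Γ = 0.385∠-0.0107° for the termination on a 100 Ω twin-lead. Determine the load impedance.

Z_L = Z_0·(1 + Γ)/(1 − Γ) = 100·(1.38 − j0.0000719)/(0.615 + j0.0000719)

Z_L ≈ 225 − j0.038 Ω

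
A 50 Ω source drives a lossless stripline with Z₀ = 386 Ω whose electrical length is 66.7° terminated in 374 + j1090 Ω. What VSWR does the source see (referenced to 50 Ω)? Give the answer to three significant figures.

tan(βl) = 2.32
Z_in = Z_0·(Z_L + jZ_0·tanβl)/(Z_0 + jZ_L·tanβl) = 66.5 − j331 Ω
Γ_s = (Z_in − Z_s)/(Z_in + Z_s) = (16.5 − j331)/(117 − j331), |Γ_s| = 0.944
VSWR = (1 + |Γ_s|)/(1 − |Γ_s|)

VSWR ≈ 34.9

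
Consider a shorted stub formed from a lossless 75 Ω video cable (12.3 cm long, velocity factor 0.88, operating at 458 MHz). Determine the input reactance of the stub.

λ = v/f = 0.88·c / 458 MHz = 0.576 m
βl = 2π·l/λ = 2π × 0.213 = 76.8°
tan(βl) = 4.27
For a shorted stub, Z_in = jZ_0·tan(βl)

X_in ≈ 320 Ω (inductive)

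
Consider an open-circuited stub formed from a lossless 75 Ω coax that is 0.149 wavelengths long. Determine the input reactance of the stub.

X_in ≈ -55.2 Ω (capacitive)

βl = 2π × 0.149 = 53.6°
tan(βl) = 1.36
For an open-circuited stub, Z_in = −jZ_0·cot(βl) = −jZ_0/tan(βl)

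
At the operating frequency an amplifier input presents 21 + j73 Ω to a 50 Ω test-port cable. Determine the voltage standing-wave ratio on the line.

Γ = (Z_L − Z_0)/(Z_L + Z_0) = (-29 + j73)/(71 + j73)
|Γ| = 78.5/102 = 0.771
VSWR = (1 + |Γ|)/(1 − |Γ|) = 1.77/0.229

VSWR ≈ 7.75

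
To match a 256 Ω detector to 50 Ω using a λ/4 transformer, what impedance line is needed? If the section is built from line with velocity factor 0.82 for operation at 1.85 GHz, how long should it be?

Z_qwt = √(Z_0·R_L) = √(50 × 256) = √12800
λ = 0.82·c/f = 0.133 m, so l = λ/4 = 0.0332 m

Z_qwt ≈ 113 Ω; length ≈ 3.32 cm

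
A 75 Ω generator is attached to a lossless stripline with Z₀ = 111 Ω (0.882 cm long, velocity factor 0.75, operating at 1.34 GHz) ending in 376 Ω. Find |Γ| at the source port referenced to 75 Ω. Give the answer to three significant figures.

|Γ| ≈ 0.652

λ = v/f = 0.75·c / 1.34 GHz = 0.168 m
βl = 2π·l/λ = 2π × 0.0525 = 18.9°
tan(βl) = 0.343
Z_in = Z_0·(Z_L + jZ_0·tanβl)/(Z_0 + jZ_L·tanβl) = 179 − j170 Ω
Γ_s = (Z_in − Z_s)/(Z_in + Z_s) = (104 − j170)/(254 − j170), |Γ_s| = 0.652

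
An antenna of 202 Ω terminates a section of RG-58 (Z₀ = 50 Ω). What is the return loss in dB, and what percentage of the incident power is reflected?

RL ≈ 4.39 dB; 36.4% of incident power reflected

Γ = (202 − 50)/(202 + 50) = 0.603
RL = −20·log₁₀(0.603) = 4.39 dB
P_refl/P_inc = |Γ|² = 0.364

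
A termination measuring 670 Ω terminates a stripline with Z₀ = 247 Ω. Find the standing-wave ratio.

VSWR ≈ 2.71

Γ = (670 − 247)/(670 + 247) = 0.461
VSWR = (1 + 0.461)/(1 − 0.461)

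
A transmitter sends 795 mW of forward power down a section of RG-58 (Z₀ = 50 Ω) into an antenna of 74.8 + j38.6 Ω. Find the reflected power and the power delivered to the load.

|Γ| = |(24.8 + j38.6)/(124.8 + j38.6)| = 0.351
|Γ|² = 0.123
P_refl = |Γ|²·P_inc = 98.1 mW, P_del = (1 − |Γ|²)·P_inc = 697 mW

P_reflected ≈ 98.1 mW; P_delivered ≈ 697 mW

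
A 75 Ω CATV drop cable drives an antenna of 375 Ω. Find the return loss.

RL ≈ 3.52 dB

Γ = (375 − 75)/(375 + 75) = 0.667
RL = −20·log₁₀|Γ| = −20·log₁₀(0.667)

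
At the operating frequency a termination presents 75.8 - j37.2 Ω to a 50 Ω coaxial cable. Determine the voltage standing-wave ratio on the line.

VSWR ≈ 2.05

Γ = (Z_L − Z_0)/(Z_L + Z_0) = (25.8 − j37.2)/(125.8 − j37.2)
|Γ| = 45.3/131 = 0.345
VSWR = (1 + |Γ|)/(1 − |Γ|) = 1.35/0.655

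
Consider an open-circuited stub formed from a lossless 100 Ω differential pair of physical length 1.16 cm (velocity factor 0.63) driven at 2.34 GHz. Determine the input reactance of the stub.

X_in ≈ -79 Ω (capacitive)

λ = v/f = 0.63·c / 2.34 GHz = 0.0808 m
βl = 2π·l/λ = 2π × 0.144 = 51.7°
tan(βl) = 1.27
For an open-circuited stub, Z_in = −jZ_0·cot(βl) = −jZ_0/tan(βl)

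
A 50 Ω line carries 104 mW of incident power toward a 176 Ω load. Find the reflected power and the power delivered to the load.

Γ = (176 − 50)/(176 + 50) = 0.558
|Γ|² = 0.311
P_refl = |Γ|²·P_inc = 32.3 mW, P_del = (1 − |Γ|²)·P_inc = 71.7 mW

P_reflected ≈ 32.3 mW; P_delivered ≈ 71.7 mW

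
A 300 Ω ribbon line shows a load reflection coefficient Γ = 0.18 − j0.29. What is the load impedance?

Z_L ≈ 350 − j230 Ω

Z_L = Z_0·(1 + Γ)/(1 − Γ) = 300·(1.18 − j0.29)/(0.82 + j0.29)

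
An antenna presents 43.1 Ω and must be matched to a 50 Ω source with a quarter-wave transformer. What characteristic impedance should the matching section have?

Z_qwt ≈ 46.4 Ω

Z_qwt = √(Z_0·R_L) = √(50 × 43.1) = √2155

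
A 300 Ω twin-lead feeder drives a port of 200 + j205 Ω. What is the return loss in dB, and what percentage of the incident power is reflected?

Γ = (-100 + j205)/(500 + j205), |Γ| = 0.422
RL = −20·log₁₀(0.422) = 7.49 dB
P_refl/P_inc = |Γ|² = 0.178

RL ≈ 7.49 dB; 17.8% of incident power reflected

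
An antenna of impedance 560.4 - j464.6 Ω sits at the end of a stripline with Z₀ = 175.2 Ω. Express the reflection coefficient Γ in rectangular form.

Γ = (Z_L − Z_0)/(Z_L + Z_0) = (385.2 − j464.6)/(735.6 − j464.6)

Γ ≈ 0.659 − j0.215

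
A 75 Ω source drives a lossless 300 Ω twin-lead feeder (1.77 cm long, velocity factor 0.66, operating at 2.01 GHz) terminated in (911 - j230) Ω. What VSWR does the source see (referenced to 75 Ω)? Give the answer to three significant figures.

λ = v/f = 0.66·c / 2.01 GHz = 0.0985 m
βl = 2π·l/λ = 2π × 0.18 = 64.7°
tan(βl) = 2.11
Z_in = Z_0·(Z_L + jZ_0·tanβl)/(Z_0 + jZ_L·tanβl) = 104 − j99.6 Ω
Γ_s = (Z_in − Z_s)/(Z_in + Z_s) = (28.6 − j99.6)/(179 − j99.6), |Γ_s| = 0.507
VSWR = (1 + |Γ_s|)/(1 − |Γ_s|)

VSWR ≈ 3.05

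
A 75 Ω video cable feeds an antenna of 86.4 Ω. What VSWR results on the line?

Γ = (86.4 − 75)/(86.4 + 75) = 0.0706
VSWR = (1 + 0.0706)/(1 − 0.0706)

VSWR ≈ 1.15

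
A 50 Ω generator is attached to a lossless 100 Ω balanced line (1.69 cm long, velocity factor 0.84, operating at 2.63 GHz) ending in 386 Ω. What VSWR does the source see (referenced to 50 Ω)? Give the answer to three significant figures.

VSWR ≈ 3.21

λ = v/f = 0.84·c / 2.63 GHz = 0.0958 m
βl = 2π·l/λ = 2π × 0.176 = 63.5°
tan(βl) = 2.01
Z_in = Z_0·(Z_L + jZ_0·tanβl)/(Z_0 + jZ_L·tanβl) = 31.8 − j45.8 Ω
Γ_s = (Z_in − Z_s)/(Z_in + Z_s) = (-18.2 − j45.8)/(81.8 − j45.8), |Γ_s| = 0.525
VSWR = (1 + |Γ_s|)/(1 − |Γ_s|)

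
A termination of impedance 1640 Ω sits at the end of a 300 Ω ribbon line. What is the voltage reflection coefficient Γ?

Γ = 0.691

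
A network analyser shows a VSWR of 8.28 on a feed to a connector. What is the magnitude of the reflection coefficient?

|Γ| ≈ 0.784

|Γ| = (S − 1)/(S + 1) = (8.28 − 1)/(8.28 + 1) = 7.28/9.28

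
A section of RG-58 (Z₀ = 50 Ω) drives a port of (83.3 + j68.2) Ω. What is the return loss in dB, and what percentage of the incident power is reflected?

RL ≈ 5.9 dB; 25.7% of incident power reflected

Γ = (33.3 + j68.2)/(133.3 + j68.2), |Γ| = 0.507
RL = −20·log₁₀(0.507) = 5.9 dB
P_refl/P_inc = |Γ|² = 0.257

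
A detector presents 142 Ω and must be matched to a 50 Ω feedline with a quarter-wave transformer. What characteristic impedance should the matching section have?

Z_qwt = √(Z_0·R_L) = √(50 × 142) = √7100

Z_qwt ≈ 84.3 Ω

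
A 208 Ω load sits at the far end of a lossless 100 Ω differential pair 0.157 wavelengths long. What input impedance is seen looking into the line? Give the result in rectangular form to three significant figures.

Z_in ≈ 62.8 − j46.2 Ω

βl = 2π × 0.157 = 56.5°
tan(βl) = tan(56.5°) = 1.51
Z_in = Z_0·(Z_L + jZ_0·tanβl)/(Z_0 + jZ_L·tanβl)
     = 100·(208 + j151)/(100 + j314)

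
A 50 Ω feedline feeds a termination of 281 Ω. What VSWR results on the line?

Γ = (281 − 50)/(281 + 50) = 0.698
VSWR = (1 + 0.698)/(1 − 0.698)

VSWR ≈ 5.62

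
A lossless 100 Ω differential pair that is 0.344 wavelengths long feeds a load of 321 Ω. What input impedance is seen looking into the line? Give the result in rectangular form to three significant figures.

Z_in ≈ 43.3 + j58 Ω

βl = 2π × 0.344 = 124°
tan(βl) = tan(124°) = -1.49
Z_in = Z_0·(Z_L + jZ_0·tanβl)/(Z_0 + jZ_L·tanβl)
     = 100·(321 − j149)/(100 − j479)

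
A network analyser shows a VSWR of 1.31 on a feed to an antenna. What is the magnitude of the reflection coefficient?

|Γ| ≈ 0.134

|Γ| = (S − 1)/(S + 1) = (1.31 − 1)/(1.31 + 1) = 0.31/2.31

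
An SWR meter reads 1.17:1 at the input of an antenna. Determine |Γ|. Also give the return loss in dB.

|Γ| = (S − 1)/(S + 1) = (1.17 − 1)/(1.17 + 1) = 0.17/2.17
RL = −20·log₁₀|Γ| = −20·log₁₀(0.0783)

|Γ| ≈ 0.0783; return loss ≈ 22.1 dB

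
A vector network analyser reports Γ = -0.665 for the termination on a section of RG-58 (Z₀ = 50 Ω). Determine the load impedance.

Z_L = Z_0·(1 + Γ)/(1 − Γ) = 50·(0.335)/(1.67)

Z_L ≈ 10.1 Ω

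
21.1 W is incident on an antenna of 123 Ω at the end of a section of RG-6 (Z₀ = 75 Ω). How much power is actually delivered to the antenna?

P_delivered ≈ 19.9 W

Γ = (123 − 75)/(123 + 75) = 0.242
|Γ|² = 0.0588
P_refl = |Γ|²·P_inc = 1.24 W, P_del = (1 − |Γ|²)·P_inc = 19.9 W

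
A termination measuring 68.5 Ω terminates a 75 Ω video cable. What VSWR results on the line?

Γ = (68.5 − 75)/(68.5 + 75) = -0.0453
VSWR = (1 + 0.0453)/(1 − 0.0453)

VSWR ≈ 1.09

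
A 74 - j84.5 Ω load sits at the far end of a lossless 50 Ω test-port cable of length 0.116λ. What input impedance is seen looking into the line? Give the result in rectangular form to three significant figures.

Z_in ≈ 16.5 − j24.6 Ω

βl = 2π × 0.116 = 41.8°
tan(βl) = tan(41.8°) = 0.893
Z_in = Z_0·(Z_L + jZ_0·tanβl)/(Z_0 + jZ_L·tanβl)
     = 50·(74 − j39.9)/(125 + j66.1)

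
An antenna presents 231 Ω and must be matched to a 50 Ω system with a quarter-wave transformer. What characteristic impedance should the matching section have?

Z_qwt = √(Z_0·R_L) = √(50 × 231) = √11550

Z_qwt ≈ 107 Ω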